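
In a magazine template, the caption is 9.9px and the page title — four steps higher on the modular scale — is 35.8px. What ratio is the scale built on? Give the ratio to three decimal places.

1.379

The ratio satisfies 9.9 × r⁴ = 35.8, so r = (35.8 / 9.9)^(1/4).
r = 3.6162^(1/4) ≈ 1.3790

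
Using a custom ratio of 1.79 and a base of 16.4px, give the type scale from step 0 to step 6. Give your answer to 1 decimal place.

Step 0: 16.4px
Step 1: 16.4 × 1.79 = 29.4
Step 2: 16.4 × 1.79² = 52.5
Step 3: 16.4 × 1.79³ = 94.1
Step 4: 16.4 × 1.79⁴ = 168.4
Step 5: 16.4 × 1.79⁵ = 301.4
Step 6: 16.4 × 1.79⁶ = 539.5

16.4px, 29.4px, 52.5px, 94.1px, 168.4px, 301.4px, 539.5px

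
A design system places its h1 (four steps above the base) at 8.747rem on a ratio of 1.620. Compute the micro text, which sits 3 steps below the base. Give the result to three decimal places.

8.747 ÷ 1.620⁷ = 8.747 ÷ 29.28229 ≈ 0.299

0.299rem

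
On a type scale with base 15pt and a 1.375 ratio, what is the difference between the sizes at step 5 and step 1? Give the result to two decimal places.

Step 1: 15.0 × 1.375 = 20.6250pt
Step 5: 15.0 × 1.375⁵ = 73.7233pt
Difference: 73.7233 − 20.6250 = 53.0983pt

53.10pt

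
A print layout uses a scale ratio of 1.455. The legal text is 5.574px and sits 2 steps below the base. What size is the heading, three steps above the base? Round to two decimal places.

36.35px

5.574 × 1.455⁵ = 5.574 × 6.52101 ≈ 36.348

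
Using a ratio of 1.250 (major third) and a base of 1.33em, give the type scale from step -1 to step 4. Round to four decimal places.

1.0640em, 1.3300em, 1.6625em, 2.0781em, 2.5977em, 3.2471em

Step -1: 1.33 ÷ 1.250 = 1.0640
Step 0: 1.33em
Step 1: 1.33 × 1.250 = 1.6625
Step 2: 1.33 × 1.250² = 2.0781
Step 3: 1.33 × 1.250³ = 2.5977
Step 4: 1.33 × 1.250⁴ = 3.2471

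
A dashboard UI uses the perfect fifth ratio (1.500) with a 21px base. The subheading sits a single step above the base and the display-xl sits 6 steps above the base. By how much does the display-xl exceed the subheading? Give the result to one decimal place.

207.7px

Step 1: 21.0 × 1.500 = 31.500px
Step 6: 21.0 × 1.500⁶ = 239.203px
Difference: 239.203 − 31.500 = 207.703px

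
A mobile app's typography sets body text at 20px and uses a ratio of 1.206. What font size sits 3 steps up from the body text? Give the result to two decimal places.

A modular type scale is a geometric sequence: sizeₙ = base × rⁿ.
20.0 × 1.206³ = 20.0 × 1.75405 ≈ 35.08

35.08px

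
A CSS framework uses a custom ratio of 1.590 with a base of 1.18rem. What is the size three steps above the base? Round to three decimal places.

1.18 × 1.590³ = 1.18 × 4.01968 ≈ 4.743

4.743rem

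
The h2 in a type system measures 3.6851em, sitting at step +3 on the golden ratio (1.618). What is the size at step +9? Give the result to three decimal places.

Moving from step +3 to step +9 is 6 steps up, so multiply by r⁶.
3.6851 × 1.618⁶ = 3.6851 × 17.94201 ≈ 66.118

66.118em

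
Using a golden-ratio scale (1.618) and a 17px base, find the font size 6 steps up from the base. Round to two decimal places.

305.01px

Each step on a modular scale multiplies by the ratio, so the size n steps from the base is base × ratioⁿ.
17.0 × 1.618⁶ = 17.0 × 17.94201 ≈ 305.01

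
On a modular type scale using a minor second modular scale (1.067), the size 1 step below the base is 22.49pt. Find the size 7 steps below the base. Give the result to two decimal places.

22.49 ÷ 1.067⁶ = 22.49 ÷ 1.47566 ≈ 15.241

15.24pt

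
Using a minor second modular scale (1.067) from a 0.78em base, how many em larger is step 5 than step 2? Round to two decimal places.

0.19em

Step 2: 0.78 × 1.067² = 0.8880em
Step 5: 0.78 × 1.067⁵ = 1.0787em
Difference: 1.0787 − 0.8880 = 0.1907em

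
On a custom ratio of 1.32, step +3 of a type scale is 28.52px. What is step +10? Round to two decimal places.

199.14px

Moving from step +3 to step +10 is 7 steps up, so multiply by r⁷.
28.52 × 1.32⁷ = 28.52 × 6.98261 ≈ 199.144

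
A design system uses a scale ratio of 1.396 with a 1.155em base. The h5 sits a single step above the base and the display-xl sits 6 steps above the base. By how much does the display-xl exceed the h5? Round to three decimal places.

Step 1: 1.155 × 1.396 = 1.61238em
Step 6: 1.155 × 1.396⁶ = 8.54859em
Difference: 8.54859 − 1.61238 = 6.93621em

6.936em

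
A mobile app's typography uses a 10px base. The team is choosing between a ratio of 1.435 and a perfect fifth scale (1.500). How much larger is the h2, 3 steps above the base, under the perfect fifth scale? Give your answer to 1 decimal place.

4.2px

At 1.435: 10.0 × 1.435³ = 29.550px
Perfect fifth: 10.0 × 1.500³ = 33.750px
Difference: 33.750 − 29.550 = 4.200px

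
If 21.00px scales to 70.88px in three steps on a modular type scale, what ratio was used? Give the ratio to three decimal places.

1.500

The ratio satisfies 21.00 × r³ = 70.88, so r = (70.88 / 21.00)^(1/3).
r = 3.3752^(1/3) ≈ 1.5000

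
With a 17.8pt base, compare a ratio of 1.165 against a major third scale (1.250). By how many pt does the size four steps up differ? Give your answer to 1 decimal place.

10.7pt

At 1.165: 17.8 × 1.165⁴ = 32.789pt
Major third: 17.8 × 1.250⁴ = 43.457pt
Difference: 43.457 − 32.789 = 10.668pt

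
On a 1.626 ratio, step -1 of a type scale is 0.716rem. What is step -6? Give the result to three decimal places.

0.063rem

0.716 ÷ 1.626⁵ = 0.716 ÷ 11.36587 ≈ 0.063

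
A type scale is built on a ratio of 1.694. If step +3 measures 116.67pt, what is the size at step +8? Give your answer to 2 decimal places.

The gap is 8 − (3) = 5 steps, so the factor is 1.694^5.
116.67 × 1.694⁵ = 116.67 × 13.94977 ≈ 1627.520

1627.52pt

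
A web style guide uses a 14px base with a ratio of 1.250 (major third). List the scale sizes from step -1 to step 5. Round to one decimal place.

Step -1: 14.0 ÷ 1.250 = 11.2
Step 0: 14px
Step 1: 14.0 × 1.250 = 17.5
Step 2: 14.0 × 1.250² = 21.9
Step 3: 14.0 × 1.250³ = 27.3
Step 4: 14.0 × 1.250⁴ = 34.2
Step 5: 14.0 × 1.250⁵ = 42.7

11.2px, 14.0px, 17.5px, 21.9px, 27.3px, 34.2px, 42.7px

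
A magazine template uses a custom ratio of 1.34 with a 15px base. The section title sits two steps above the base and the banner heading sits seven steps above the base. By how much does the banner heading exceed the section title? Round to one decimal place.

89.4px

Step 2: 15.0 × 1.34² = 26.934px
Step 7: 15.0 × 1.34⁷ = 116.366px
Difference: 116.366 − 26.934 = 89.432px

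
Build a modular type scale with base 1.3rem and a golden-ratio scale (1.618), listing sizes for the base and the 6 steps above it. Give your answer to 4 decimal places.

Step 0: 1.3rem
Step 1: 1.3 × 1.618 = 2.1034
Step 2: 1.3 × 1.618² = 3.4033
Step 3: 1.3 × 1.618³ = 5.5065
Step 4: 1.3 × 1.618⁴ = 8.9096
Step 5: 1.3 × 1.618⁵ = 14.4157
Step 6: 1.3 × 1.618⁶ = 23.3246

1.3000rem, 2.1034rem, 3.4033rem, 5.5065rem, 8.9096rem, 14.4157rem, 23.3246rem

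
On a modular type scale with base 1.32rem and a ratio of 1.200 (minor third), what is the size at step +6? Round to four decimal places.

3.9415rem

Every step multiplies by the scale ratio.
1.32 × 1.200⁶ = 1.32 × 2.98598 ≈ 3.9415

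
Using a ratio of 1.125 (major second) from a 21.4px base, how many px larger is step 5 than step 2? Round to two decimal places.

11.48px

Step 2: 21.4 × 1.125² = 27.0844px
Step 5: 21.4 × 1.125⁵ = 38.5635px
Difference: 38.5635 − 27.0844 = 11.4791px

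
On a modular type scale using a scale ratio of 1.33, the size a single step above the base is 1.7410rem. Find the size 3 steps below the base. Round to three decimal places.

0.556rem

The gap is -3 − (1) = -4 steps, so the factor is 1.33^-4.
1.7410 ÷ 1.33⁴ = 1.7410 ÷ 3.12901 ≈ 0.556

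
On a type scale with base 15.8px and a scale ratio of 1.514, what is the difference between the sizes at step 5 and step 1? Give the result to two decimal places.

Step 1: 15.8 × 1.514 = 23.9212px
Step 5: 15.8 × 1.514⁵ = 125.6859px
Difference: 125.6859 − 23.9212 = 101.7647px

101.76px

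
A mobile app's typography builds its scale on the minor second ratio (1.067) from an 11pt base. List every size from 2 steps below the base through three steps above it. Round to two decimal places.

Step -2: 11.0 ÷ 1.067² = 9.66
Step -1: 11.0 ÷ 1.067 = 10.31
Step 0: 11pt
Step 1: 11.0 × 1.067 = 11.74
Step 2: 11.0 × 1.067² = 12.52
Step 3: 11.0 × 1.067³ = 13.36

9.66pt, 10.31pt, 11.00pt, 11.74pt, 12.52pt, 13.36pt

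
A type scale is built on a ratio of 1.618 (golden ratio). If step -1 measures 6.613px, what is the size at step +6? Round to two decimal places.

191.98px

Moving from step -1 to step +6 is 7 steps up, so multiply by r⁷.
6.613 × 1.618⁷ = 6.613 × 29.03017 ≈ 191.977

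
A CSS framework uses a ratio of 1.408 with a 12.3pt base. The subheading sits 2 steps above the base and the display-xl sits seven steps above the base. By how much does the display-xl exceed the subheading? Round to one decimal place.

Step 2: 12.3 × 1.408² = 24.384pt
Step 7: 12.3 × 1.408⁷ = 134.935pt
Difference: 134.935 − 24.384 = 110.551pt

110.6pt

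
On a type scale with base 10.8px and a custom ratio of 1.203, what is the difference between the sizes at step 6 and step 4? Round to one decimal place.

10.1px

Step 4: 10.8 × 1.203⁴ = 22.620px
Step 6: 10.8 × 1.203⁶ = 32.735px
Difference: 32.735 − 22.620 = 10.115px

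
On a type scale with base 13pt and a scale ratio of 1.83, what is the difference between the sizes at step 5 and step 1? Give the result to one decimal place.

243.0pt

Step 1: 13.0 × 1.83 = 23.790pt
Step 5: 13.0 × 1.83⁵ = 266.808pt
Difference: 266.808 − 23.790 = 243.018pt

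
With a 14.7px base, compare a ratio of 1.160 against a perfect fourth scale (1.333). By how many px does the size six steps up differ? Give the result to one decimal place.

46.7px

At 1.160: 14.7 × 1.160⁶ = 35.815px
Perfect fourth: 14.7 × 1.333⁶ = 82.470px
Difference: 82.470 − 35.815 = 46.655px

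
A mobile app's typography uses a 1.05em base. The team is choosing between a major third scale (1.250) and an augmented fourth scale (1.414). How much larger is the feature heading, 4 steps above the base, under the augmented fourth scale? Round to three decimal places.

Major third: 1.05 × 1.250⁴ = 2.56348em
Augmented fourth: 1.05 × 1.414⁴ = 4.19746em
Difference: 4.19746 − 2.56348 = 1.63398em

1.634em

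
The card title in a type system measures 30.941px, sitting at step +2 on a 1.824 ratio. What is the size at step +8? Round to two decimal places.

The gap is 8 − (2) = 6 steps, so the factor is 1.824^6.
30.941 × 1.824⁶ = 30.941 × 36.82553 ≈ 1139.419

1139.42px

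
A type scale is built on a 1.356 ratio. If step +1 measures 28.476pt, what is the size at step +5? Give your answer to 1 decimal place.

28.476 × 1.356⁴ = 28.476 × 3.38095 ≈ 96.276

96.3pt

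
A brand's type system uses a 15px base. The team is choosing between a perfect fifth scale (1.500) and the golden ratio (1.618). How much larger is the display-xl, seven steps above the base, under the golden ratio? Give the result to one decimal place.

Perfect fifth: 15.0 × 1.500⁷ = 256.289px
Golden ratio: 15.0 × 1.618⁷ = 435.453px
Difference: 435.453 − 256.289 = 179.164px

179.2px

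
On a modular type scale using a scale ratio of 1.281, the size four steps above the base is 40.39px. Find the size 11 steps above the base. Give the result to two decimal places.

The gap is 11 − (4) = 7 steps, so the factor is 1.281^7.
40.39 × 1.281⁷ = 40.39 × 5.66036 ≈ 228.622

228.62px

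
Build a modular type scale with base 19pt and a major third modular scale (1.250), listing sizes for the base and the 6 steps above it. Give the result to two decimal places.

Step 0: 19pt
Step 1: 19.0 × 1.250 = 23.75
Step 2: 19.0 × 1.250² = 29.69
Step 3: 19.0 × 1.250³ = 37.11
Step 4: 19.0 × 1.250⁴ = 46.39
Step 5: 19.0 × 1.250⁵ = 57.98
Step 6: 19.0 × 1.250⁶ = 72.48

19.00pt, 23.75pt, 29.69pt, 37.11pt, 46.39pt, 57.98pt, 72.48pt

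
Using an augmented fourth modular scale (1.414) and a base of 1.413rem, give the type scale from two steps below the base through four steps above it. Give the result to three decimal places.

Step -2: 1.413 ÷ 1.414² = 0.707
Step -1: 1.413 ÷ 1.414 = 0.999
Step 0: 1.413rem
Step 1: 1.413 × 1.414 = 1.998
Step 2: 1.413 × 1.414² = 2.825
Step 3: 1.413 × 1.414³ = 3.995
Step 4: 1.413 × 1.414⁴ = 5.649

0.707rem, 0.999rem, 1.413rem, 1.998rem, 2.825rem, 3.995rem, 5.649rem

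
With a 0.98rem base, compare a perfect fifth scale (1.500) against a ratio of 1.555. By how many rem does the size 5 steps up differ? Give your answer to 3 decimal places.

1.468rem

Perfect fifth: 0.98 × 1.500⁵ = 7.44187rem
At 1.555: 0.98 × 1.555⁵ = 8.91001rem
Difference: 8.91001 − 7.44187 = 1.46814rem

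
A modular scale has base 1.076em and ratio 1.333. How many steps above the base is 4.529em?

1.333ⁿ = 4.529 / 1.076 = 4.2091
n = ln(4.2091) / ln(1.333) = 1.4373 / 0.2874 ≈ 5.00

5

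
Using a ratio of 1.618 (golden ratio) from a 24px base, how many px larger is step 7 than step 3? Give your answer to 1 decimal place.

Step 3: 24.0 × 1.618³ = 101.659px
Step 7: 24.0 × 1.618⁷ = 696.724px
Difference: 696.724 − 101.659 = 595.065px

595.1px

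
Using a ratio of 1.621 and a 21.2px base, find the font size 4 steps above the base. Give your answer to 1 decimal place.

146.4px

21.2 × 1.621⁴ = 21.2 × 6.90450 ≈ 146.38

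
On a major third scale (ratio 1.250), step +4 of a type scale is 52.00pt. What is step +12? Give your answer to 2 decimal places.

309.94pt

The gap is 12 − (4) = 8 steps, so the factor is 1.250^8.
52.00 × 1.250⁸ = 52.00 × 5.96046 ≈ 309.944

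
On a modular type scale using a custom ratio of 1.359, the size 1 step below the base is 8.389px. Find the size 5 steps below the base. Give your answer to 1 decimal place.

2.5px

8.389 ÷ 1.359⁴ = 8.389 ÷ 3.41097 ≈ 2.459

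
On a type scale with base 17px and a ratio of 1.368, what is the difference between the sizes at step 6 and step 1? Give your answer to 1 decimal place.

Step 1: 17.0 × 1.368 = 23.256px
Step 6: 17.0 × 1.368⁶ = 111.421px
Difference: 111.421 − 23.256 = 88.165px

88.2px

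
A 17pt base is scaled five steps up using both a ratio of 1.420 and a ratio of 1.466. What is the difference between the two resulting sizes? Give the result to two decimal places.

16.96pt

At 1.420: 17.0 × 1.420⁵ = 98.1501pt
At 1.466: 17.0 × 1.466⁵ = 115.1115pt
Difference: 115.1115 − 98.1501 = 16.9614pt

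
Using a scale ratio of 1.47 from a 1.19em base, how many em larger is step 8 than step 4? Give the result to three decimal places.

20.390em

Step 4: 1.19 × 1.47⁴ = 5.55669em
Step 8: 1.19 × 1.47⁸ = 25.94691em
Difference: 25.94691 − 5.55669 = 20.39022em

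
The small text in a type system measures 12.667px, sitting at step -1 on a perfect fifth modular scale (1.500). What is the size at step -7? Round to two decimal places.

The gap is -7 − (-1) = -6 steps, so the factor is 1.500^-6.
12.667 ÷ 1.500⁶ = 12.667 ÷ 11.39062 ≈ 1.112

1.11px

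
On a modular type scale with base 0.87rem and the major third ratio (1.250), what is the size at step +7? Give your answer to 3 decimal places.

A modular type scale is a geometric sequence: sizeₙ = base × rⁿ.
0.87 × 1.250⁷ = 0.87 × 4.76837 ≈ 4.148

4.148rem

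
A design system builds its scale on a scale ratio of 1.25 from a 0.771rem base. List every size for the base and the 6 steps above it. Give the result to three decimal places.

0.771rem, 0.964rem, 1.205rem, 1.506rem, 1.882rem, 2.353rem, 2.941rem

Step 0: 0.771rem
Step 1: 0.771 × 1.25 = 0.964
Step 2: 0.771 × 1.25² = 1.205
Step 3: 0.771 × 1.25³ = 1.506
Step 4: 0.771 × 1.25⁴ = 1.882
Step 5: 0.771 × 1.25⁵ = 2.353
Step 6: 0.771 × 1.25⁶ = 2.941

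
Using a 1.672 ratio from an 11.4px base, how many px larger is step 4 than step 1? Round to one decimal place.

Step 1: 11.4 × 1.672 = 19.061px
Step 4: 11.4 × 1.672⁴ = 89.094px
Difference: 89.094 − 19.061 = 70.033px

70.0px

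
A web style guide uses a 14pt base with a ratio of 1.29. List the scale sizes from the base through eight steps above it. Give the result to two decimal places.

14.00pt, 18.06pt, 23.30pt, 30.05pt, 38.77pt, 50.01pt, 64.52pt, 83.23pt, 107.36pt

Step 0: 14pt
Step 1: 14.0 × 1.29 = 18.06
Step 2: 14.0 × 1.29² = 23.30
Step 3: 14.0 × 1.29³ = 30.05
Step 4: 14.0 × 1.29⁴ = 38.77
Step 5: 14.0 × 1.29⁵ = 50.01
Step 6: 14.0 × 1.29⁶ = 64.52
Step 7: 14.0 × 1.29⁷ = 83.23
Step 8: 14.0 × 1.29⁸ = 107.36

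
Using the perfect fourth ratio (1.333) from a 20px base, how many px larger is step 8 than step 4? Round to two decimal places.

Step 4: 20.0 × 1.333⁴ = 63.1467px
Step 8: 20.0 × 1.333⁸ = 199.3752px
Difference: 199.3752 − 63.1467 = 136.2285px

136.23px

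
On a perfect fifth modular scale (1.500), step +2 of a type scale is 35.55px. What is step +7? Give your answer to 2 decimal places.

The gap is 7 − (2) = 5 steps, so the factor is 1.500^5.
35.55 × 1.500⁵ = 35.55 × 7.59375 ≈ 269.958

269.96px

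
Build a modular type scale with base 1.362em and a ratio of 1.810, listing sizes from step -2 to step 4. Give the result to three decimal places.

0.416em, 0.752em, 1.362em, 2.465em, 4.462em, 8.076em, 14.618em

Step -2: 1.362 ÷ 1.810² = 0.416
Step -1: 1.362 ÷ 1.810 = 0.752
Step 0: 1.362em
Step 1: 1.362 × 1.810 = 2.465
Step 2: 1.362 × 1.810² = 4.462
Step 3: 1.362 × 1.810³ = 8.076
Step 4: 1.362 × 1.810⁴ = 14.618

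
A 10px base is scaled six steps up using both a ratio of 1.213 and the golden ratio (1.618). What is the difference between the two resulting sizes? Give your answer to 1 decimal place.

At 1.213: 10.0 × 1.213⁶ = 31.854px
Golden ratio: 10.0 × 1.618⁶ = 179.420px
Difference: 179.420 − 31.854 = 147.566px

147.6px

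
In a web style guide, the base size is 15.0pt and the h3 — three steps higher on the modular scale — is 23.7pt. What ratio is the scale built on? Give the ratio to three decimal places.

r³ = 23.7 / 15.0, so r = (23.7/15.0)^(1/3).
r = 1.5800^(1/3) ≈ 1.1647

1.165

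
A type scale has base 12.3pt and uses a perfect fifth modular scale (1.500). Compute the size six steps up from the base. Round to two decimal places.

140.10pt

12.3 × 1.500⁶ = 12.3 × 11.39062 ≈ 140.10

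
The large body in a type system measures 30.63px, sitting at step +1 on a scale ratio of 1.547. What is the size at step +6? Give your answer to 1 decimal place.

30.63 × 1.547⁵ = 30.63 × 8.86036 ≈ 271.393

271.4px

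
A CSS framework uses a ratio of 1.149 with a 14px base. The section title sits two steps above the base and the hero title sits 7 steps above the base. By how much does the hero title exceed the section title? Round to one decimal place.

18.5px

Step 2: 14.0 × 1.149² = 18.483px
Step 7: 14.0 × 1.149⁷ = 37.014px
Difference: 37.014 − 18.483 = 18.531px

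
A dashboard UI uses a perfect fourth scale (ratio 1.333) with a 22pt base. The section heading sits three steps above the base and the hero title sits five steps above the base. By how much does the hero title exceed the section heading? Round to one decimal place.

Step 3: 22.0 × 1.333³ = 52.109pt
Step 5: 22.0 × 1.333⁵ = 92.592pt
Difference: 92.592 − 52.109 = 40.483pt

40.5pt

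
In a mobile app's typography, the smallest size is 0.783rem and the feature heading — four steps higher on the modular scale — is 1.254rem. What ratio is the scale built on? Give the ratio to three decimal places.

r⁴ = 1.254 / 0.783, so r = (1.254/0.783)^(1/4).
r = 1.6015^(1/4) ≈ 1.1250

1.125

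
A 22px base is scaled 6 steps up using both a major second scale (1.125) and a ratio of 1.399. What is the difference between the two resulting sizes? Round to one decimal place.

120.3px

Major second: 22.0 × 1.125⁶ = 44.600px
At 1.399: 22.0 × 1.399⁶ = 164.941px
Difference: 164.941 − 44.600 = 120.341px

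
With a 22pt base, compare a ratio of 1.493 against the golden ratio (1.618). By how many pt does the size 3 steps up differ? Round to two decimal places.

At 1.493: 22.0 × 1.493³ = 73.2153pt
Golden ratio: 22.0 × 1.618³ = 93.1876pt
Difference: 93.1876 − 73.2153 = 19.9723pt

19.97pt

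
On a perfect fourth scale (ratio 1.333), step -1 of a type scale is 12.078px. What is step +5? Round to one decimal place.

67.8px

Moving from step -1 to step +5 is 6 steps up, so multiply by r⁶.
12.078 × 1.333⁶ = 12.078 × 5.61023 ≈ 67.760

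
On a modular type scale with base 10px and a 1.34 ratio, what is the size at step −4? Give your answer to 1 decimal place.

Each step on a modular scale multiplies by the ratio, so the size n steps from the base is base × ratioⁿ.
10.0 ÷ 1.34⁴ = 10.0 ÷ 3.22418 ≈ 3.10

3.1px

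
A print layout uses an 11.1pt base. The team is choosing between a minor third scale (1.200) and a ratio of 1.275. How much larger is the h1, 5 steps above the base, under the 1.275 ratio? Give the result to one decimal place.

Minor third: 11.1 × 1.200⁵ = 27.620pt
At 1.275: 11.1 × 1.275⁵ = 37.400pt
Difference: 37.400 − 27.620 = 9.780pt

9.8pt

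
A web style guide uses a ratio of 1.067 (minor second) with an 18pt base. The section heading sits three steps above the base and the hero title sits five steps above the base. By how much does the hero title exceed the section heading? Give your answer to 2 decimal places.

3.03pt

Step 3: 18.0 × 1.067³ = 21.8658pt
Step 5: 18.0 × 1.067⁵ = 24.8940pt
Difference: 24.8940 − 21.8658 = 3.0282pt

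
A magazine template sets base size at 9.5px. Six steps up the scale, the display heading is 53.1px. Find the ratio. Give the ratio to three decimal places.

1.332

The ratio satisfies 9.5 × r⁶ = 53.1, so r = (53.1 / 9.5)^(1/6).
r = 5.5895^(1/6) ≈ 1.3322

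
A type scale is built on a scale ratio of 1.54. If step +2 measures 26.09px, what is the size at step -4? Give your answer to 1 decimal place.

26.09 ÷ 1.54⁶ = 26.09 ÷ 13.33903 ≈ 1.956

2.0px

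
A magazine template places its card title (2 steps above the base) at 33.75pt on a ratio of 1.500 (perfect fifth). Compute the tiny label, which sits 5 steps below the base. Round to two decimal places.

1.98pt

33.75 ÷ 1.500⁷ = 33.75 ÷ 17.08594 ≈ 1.975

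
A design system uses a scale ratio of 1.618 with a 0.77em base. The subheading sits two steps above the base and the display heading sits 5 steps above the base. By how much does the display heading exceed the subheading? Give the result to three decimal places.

6.523em

Step 2: 0.77 × 1.618² = 2.01580em
Step 5: 0.77 × 1.618⁵ = 8.53853em
Difference: 8.53853 − 2.01580 = 6.52273em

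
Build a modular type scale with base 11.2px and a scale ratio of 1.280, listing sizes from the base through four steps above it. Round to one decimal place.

Step 0: 11.2px
Step 1: 11.2 × 1.280 = 14.3
Step 2: 11.2 × 1.280² = 18.4
Step 3: 11.2 × 1.280³ = 23.5
Step 4: 11.2 × 1.280⁴ = 30.1

11.2px, 14.3px, 18.4px, 23.5px, 30.1px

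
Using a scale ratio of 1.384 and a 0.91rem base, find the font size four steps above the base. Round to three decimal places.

A modular type scale is a geometric sequence: sizeₙ = base × rⁿ.
0.91 × 1.384⁴ = 0.91 × 3.66897 ≈ 3.339

3.339rem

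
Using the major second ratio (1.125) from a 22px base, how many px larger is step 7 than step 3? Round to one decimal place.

18.9px

Step 3: 22.0 × 1.125³ = 31.324px
Step 7: 22.0 × 1.125⁷ = 50.175px
Difference: 50.175 − 31.324 = 18.851px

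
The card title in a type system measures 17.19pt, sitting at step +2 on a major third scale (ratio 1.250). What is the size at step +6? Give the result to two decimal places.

Moving from step +2 to step +6 is 4 steps up, so multiply by r⁴.
17.19 × 1.250⁴ = 17.19 × 2.44141 ≈ 41.968

41.97pt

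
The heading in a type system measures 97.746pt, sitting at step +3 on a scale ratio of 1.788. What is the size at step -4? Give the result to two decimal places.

The gap is -4 − (3) = -7 steps, so the factor is 1.788^-7.
97.746 ÷ 1.788⁷ = 97.746 ÷ 58.42149 ≈ 1.673

1.67pt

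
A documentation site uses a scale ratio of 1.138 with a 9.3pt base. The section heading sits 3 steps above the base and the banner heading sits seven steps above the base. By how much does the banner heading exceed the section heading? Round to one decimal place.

9.3pt

Step 3: 9.3 × 1.138³ = 13.706pt
Step 7: 9.3 × 1.138⁷ = 22.987pt
Difference: 22.987 − 13.706 = 9.281pt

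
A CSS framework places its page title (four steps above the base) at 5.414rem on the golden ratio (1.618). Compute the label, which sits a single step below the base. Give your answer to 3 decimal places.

5.414 ÷ 1.618⁵ = 5.414 ÷ 11.08901 ≈ 0.488

0.488rem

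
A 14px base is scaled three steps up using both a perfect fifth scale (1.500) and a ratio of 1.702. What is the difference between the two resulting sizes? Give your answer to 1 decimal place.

Perfect fifth: 14.0 × 1.500³ = 47.250px
At 1.702: 14.0 × 1.702³ = 69.025px
Difference: 69.025 − 47.250 = 21.775px

21.8px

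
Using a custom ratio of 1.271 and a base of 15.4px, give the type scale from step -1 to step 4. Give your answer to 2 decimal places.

12.12px, 15.40px, 19.57px, 24.88px, 31.62px, 40.19px

Step -1: 15.4 ÷ 1.271 = 12.12
Step 0: 15.4px
Step 1: 15.4 × 1.271 = 19.57
Step 2: 15.4 × 1.271² = 24.88
Step 3: 15.4 × 1.271³ = 31.62
Step 4: 15.4 × 1.271⁴ = 40.19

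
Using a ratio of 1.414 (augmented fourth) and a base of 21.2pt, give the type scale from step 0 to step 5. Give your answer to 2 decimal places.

Step 0: 21.2pt
Step 1: 21.2 × 1.414 = 29.98
Step 2: 21.2 × 1.414² = 42.39
Step 3: 21.2 × 1.414³ = 59.94
Step 4: 21.2 × 1.414⁴ = 84.75
Step 5: 21.2 × 1.414⁵ = 119.83

21.20pt, 29.98pt, 42.39pt, 59.94pt, 84.75pt, 119.83pt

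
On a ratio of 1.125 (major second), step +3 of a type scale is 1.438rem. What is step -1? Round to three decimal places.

0.898rem

The gap is -1 − (3) = -4 steps, so the factor is 1.125^-4.
1.438 ÷ 1.125⁴ = 1.438 ÷ 1.60181 ≈ 0.898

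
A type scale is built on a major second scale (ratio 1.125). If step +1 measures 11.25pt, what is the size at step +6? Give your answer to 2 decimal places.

20.27pt

11.25 × 1.125⁵ = 11.25 × 1.80203 ≈ 20.273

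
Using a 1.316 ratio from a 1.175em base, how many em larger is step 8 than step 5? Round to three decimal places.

5.932em

Step 5: 1.175 × 1.316⁵ = 4.63786em
Step 8: 1.175 × 1.316⁸ = 10.57024em
Difference: 10.57024 − 4.63786 = 5.93238em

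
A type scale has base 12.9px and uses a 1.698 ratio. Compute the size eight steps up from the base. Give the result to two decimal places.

Every step multiplies by the scale ratio.
12.9 × 1.698⁸ = 12.9 × 69.10373 ≈ 891.44

891.44px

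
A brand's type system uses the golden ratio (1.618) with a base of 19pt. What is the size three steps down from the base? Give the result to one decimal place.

19.0 ÷ 1.618³ = 19.0 ÷ 4.23580 ≈ 4.49

4.5pt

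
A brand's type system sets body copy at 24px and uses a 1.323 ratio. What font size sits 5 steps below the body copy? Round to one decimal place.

5.9px

24.0 ÷ 1.323⁵ = 24.0 ÷ 4.05321 ≈ 5.92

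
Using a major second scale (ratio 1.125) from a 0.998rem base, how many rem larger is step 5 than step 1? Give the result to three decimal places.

Step 1: 0.998 × 1.125 = 1.12275rem
Step 5: 0.998 × 1.125⁵ = 1.79843rem
Difference: 1.79843 − 1.12275 = 0.67568rem

0.676rem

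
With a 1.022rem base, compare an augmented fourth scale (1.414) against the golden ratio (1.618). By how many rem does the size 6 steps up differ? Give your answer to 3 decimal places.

Augmented fourth: 1.022 × 1.414⁶ = 8.16859rem
Golden ratio: 1.022 × 1.618⁶ = 18.33673rem
Difference: 18.33673 − 8.16859 = 10.16814rem

10.168rem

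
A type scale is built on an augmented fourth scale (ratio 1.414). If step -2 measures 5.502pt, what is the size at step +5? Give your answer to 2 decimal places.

62.18pt

5.502 × 1.414⁷ = 5.502 × 11.30175 ≈ 62.182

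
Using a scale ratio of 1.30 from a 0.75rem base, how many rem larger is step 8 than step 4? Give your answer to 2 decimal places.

Step 4: 0.75 × 1.30⁴ = 2.1421rem
Step 8: 0.75 × 1.30⁸ = 6.1180rem
Difference: 6.1180 − 2.1421 = 3.9759rem

3.98rem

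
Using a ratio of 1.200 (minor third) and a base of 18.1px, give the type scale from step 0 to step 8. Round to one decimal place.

Step 0: 18.1px
Step 1: 18.1 × 1.200 = 21.7
Step 2: 18.1 × 1.200² = 26.1
Step 3: 18.1 × 1.200³ = 31.3
Step 4: 18.1 × 1.200⁴ = 37.5
Step 5: 18.1 × 1.200⁵ = 45.0
Step 6: 18.1 × 1.200⁶ = 54.0
Step 7: 18.1 × 1.200⁷ = 64.9
Step 8: 18.1 × 1.200⁸ = 77.8

18.1px, 21.7px, 26.1px, 31.3px, 37.5px, 45.0px, 54.0px, 64.9px, 77.8px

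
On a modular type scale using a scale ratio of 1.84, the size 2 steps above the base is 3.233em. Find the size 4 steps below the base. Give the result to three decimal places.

The gap is -4 − (2) = -6 steps, so the factor is 1.84^-6.
3.233 ÷ 1.84⁶ = 3.233 ÷ 38.80672 ≈ 0.083

0.083em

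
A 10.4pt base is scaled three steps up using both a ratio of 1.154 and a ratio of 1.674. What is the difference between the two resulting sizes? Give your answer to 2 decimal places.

32.80pt

At 1.154: 10.4 × 1.154³ = 15.9827pt
At 1.674: 10.4 × 1.674³ = 48.7865pt
Difference: 48.7865 − 15.9827 = 32.8038pt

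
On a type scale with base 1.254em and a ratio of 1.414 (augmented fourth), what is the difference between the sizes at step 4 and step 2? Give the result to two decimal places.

Step 2: 1.254 × 1.414² = 2.5072em
Step 4: 1.254 × 1.414⁴ = 5.0130em
Difference: 5.0130 − 2.5072 = 2.5058em

2.51em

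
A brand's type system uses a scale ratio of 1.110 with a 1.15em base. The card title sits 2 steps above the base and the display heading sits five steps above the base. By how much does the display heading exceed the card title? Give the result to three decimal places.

0.521em

Step 2: 1.15 × 1.110² = 1.41692em
Step 5: 1.15 × 1.110⁵ = 1.93782em
Difference: 1.93782 − 1.41692 = 0.52090em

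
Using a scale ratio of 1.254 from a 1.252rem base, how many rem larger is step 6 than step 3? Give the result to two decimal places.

Step 3: 1.252 × 1.254³ = 2.4689rem
Step 6: 1.252 × 1.254⁶ = 4.8684rem
Difference: 4.8684 − 2.4689 = 2.3995rem

2.40rem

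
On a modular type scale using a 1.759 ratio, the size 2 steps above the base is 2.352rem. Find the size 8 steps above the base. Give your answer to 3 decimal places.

69.668rem

The gap is 8 − (2) = 6 steps, so the factor is 1.759^6.
2.352 × 1.759⁶ = 2.352 × 29.62068 ≈ 69.668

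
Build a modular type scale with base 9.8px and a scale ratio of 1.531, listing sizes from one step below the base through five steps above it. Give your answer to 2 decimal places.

6.40px, 9.80px, 15.00px, 22.97px, 35.17px, 53.84px, 82.43px

Step -1: 9.8 ÷ 1.531 = 6.40
Step 0: 9.8px
Step 1: 9.8 × 1.531 = 15.00
Step 2: 9.8 × 1.531² = 22.97
Step 3: 9.8 × 1.531³ = 35.17
Step 4: 9.8 × 1.531⁴ = 53.84
Step 5: 9.8 × 1.531⁵ = 82.43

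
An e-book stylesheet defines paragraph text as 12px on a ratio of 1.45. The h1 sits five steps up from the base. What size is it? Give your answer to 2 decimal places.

76.92px

Each step on a modular scale multiplies by the ratio, so the size n steps from the base is base × ratioⁿ.
12.0 × 1.45⁵ = 12.0 × 6.40973 ≈ 76.92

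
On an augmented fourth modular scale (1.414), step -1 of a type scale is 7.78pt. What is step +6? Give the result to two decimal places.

87.93pt

7.78 × 1.414⁷ = 7.78 × 11.30175 ≈ 87.928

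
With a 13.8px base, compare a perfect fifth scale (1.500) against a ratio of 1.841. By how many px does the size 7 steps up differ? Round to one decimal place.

753.3px

Perfect fifth: 13.8 × 1.500⁷ = 235.786px
At 1.841: 13.8 × 1.841⁷ = 989.135px
Difference: 989.135 − 235.786 = 753.349px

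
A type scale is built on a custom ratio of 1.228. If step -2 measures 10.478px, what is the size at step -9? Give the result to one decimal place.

2.5px

The gap is -9 − (-2) = -7 steps, so the factor is 1.228^-7.
10.478 ÷ 1.228⁷ = 10.478 ÷ 4.21103 ≈ 2.488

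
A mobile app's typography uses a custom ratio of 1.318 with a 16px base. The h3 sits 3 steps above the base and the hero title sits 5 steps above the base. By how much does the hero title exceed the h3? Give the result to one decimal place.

27.0px

Step 3: 16.0 × 1.318³ = 36.632px
Step 5: 16.0 × 1.318⁵ = 63.635px
Difference: 63.635 − 36.632 = 27.003px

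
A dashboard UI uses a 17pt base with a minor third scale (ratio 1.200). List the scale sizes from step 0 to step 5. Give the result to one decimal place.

17.0pt, 20.4pt, 24.5pt, 29.4pt, 35.3pt, 42.3pt

Step 0: 17pt
Step 1: 17.0 × 1.200 = 20.4
Step 2: 17.0 × 1.200² = 24.5
Step 3: 17.0 × 1.200³ = 29.4
Step 4: 17.0 × 1.200⁴ = 35.3
Step 5: 17.0 × 1.200⁵ = 42.3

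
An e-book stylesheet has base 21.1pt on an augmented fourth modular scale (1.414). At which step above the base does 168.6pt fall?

1.414ⁿ = 168.6 / 21.1 = 7.9905
n = ln(7.9905) / ln(1.414) = 2.0783 / 0.3464 ≈ 6.00

6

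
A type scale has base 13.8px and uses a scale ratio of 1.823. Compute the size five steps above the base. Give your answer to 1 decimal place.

277.9px

Each step on a modular scale multiplies by the ratio, so the size n steps from the base is base × ratioⁿ.
13.8 × 1.823⁵ = 13.8 × 20.13415 ≈ 277.85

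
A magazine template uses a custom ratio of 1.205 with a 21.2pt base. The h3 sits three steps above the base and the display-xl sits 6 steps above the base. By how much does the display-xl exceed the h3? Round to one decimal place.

27.8pt

Step 3: 21.2 × 1.205³ = 37.093pt
Step 6: 21.2 × 1.205⁶ = 64.902pt
Difference: 64.902 − 37.093 = 27.809pt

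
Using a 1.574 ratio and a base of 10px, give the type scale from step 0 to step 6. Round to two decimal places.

10.00px, 15.74px, 24.77px, 39.00px, 61.38px, 96.61px, 152.06px

Step 0: 10px
Step 1: 10.0 × 1.574 = 15.74
Step 2: 10.0 × 1.574² = 24.77
Step 3: 10.0 × 1.574³ = 39.00
Step 4: 10.0 × 1.574⁴ = 61.38
Step 5: 10.0 × 1.574⁵ = 96.61
Step 6: 10.0 × 1.574⁶ = 152.06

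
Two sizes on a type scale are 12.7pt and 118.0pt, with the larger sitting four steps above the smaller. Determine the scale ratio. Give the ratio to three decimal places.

r⁴ = 118.0 / 12.7, so r = (118.0/12.7)^(1/4).
r = 9.2913^(1/4) ≈ 1.7459

1.746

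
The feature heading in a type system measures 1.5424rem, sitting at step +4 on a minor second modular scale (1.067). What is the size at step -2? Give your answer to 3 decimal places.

1.045rem

1.5424 ÷ 1.067⁶ = 1.5424 ÷ 1.47566 ≈ 1.045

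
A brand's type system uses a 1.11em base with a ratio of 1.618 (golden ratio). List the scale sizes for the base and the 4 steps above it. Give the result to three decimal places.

Step 0: 1.11em
Step 1: 1.11 × 1.618 = 1.796
Step 2: 1.11 × 1.618² = 2.906
Step 3: 1.11 × 1.618³ = 4.702
Step 4: 1.11 × 1.618⁴ = 7.607

1.110em, 1.796em, 2.906em, 4.702em, 7.607em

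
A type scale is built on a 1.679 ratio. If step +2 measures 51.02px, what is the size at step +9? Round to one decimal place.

1919.1px

Moving from step +2 to step +9 is 7 steps up, so multiply by r⁷.
51.02 × 1.679⁷ = 51.02 × 37.61446 ≈ 1919.090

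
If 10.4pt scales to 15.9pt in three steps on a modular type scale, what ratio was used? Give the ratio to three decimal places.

r³ = 15.9 / 10.4, so r = (15.9/10.4)^(1/3).
r = 1.5288^(1/3) ≈ 1.1520

1.152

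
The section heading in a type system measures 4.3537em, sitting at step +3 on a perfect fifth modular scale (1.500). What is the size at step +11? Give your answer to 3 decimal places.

Moving from step +3 to step +11 is 8 steps up, so multiply by r⁸.
4.3537 × 1.500⁸ = 4.3537 × 25.62891 ≈ 111.581

111.581em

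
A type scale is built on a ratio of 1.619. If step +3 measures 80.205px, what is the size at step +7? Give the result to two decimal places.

551.05px

Moving from step +3 to step +7 is 4 steps up, so multiply by r⁴.
80.205 × 1.619⁴ = 80.205 × 6.87048 ≈ 551.047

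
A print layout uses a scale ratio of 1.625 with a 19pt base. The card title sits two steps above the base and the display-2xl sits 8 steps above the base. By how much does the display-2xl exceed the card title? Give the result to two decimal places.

Step 2: 19.0 × 1.625² = 50.1719pt
Step 8: 19.0 × 1.625⁸ = 923.8055pt
Difference: 923.8055 − 50.1719 = 873.6336pt

873.63pt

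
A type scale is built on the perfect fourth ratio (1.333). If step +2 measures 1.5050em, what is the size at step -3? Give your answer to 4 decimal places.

1.5050 ÷ 1.333⁵ = 1.5050 ÷ 4.20873 ≈ 0.3576

0.3576em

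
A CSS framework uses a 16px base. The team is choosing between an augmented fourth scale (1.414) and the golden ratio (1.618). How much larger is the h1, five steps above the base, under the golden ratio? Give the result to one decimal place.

Augmented fourth: 16.0 × 1.414⁵ = 90.441px
Golden ratio: 16.0 × 1.618⁵ = 177.424px
Difference: 177.424 − 90.441 = 86.983px

87.0px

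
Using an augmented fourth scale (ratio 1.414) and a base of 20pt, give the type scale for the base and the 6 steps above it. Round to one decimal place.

Step 0: 20pt
Step 1: 20.0 × 1.414 = 28.3
Step 2: 20.0 × 1.414² = 40.0
Step 3: 20.0 × 1.414³ = 56.5
Step 4: 20.0 × 1.414⁴ = 80.0
Step 5: 20.0 × 1.414⁵ = 113.1
Step 6: 20.0 × 1.414⁶ = 159.9

20.0pt, 28.3pt, 40.0pt, 56.5pt, 80.0pt, 113.1pt, 159.9pt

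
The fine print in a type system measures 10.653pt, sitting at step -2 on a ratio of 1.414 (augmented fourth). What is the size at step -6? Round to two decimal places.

2.66pt

10.653 ÷ 1.414⁴ = 10.653 ÷ 3.99758 ≈ 2.665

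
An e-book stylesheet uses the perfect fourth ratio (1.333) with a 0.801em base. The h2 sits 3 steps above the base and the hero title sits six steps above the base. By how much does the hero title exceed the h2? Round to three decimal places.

Step 3: 0.801 × 1.333³ = 1.89724em
Step 6: 0.801 × 1.333⁶ = 4.49380em
Difference: 4.49380 − 1.89724 = 2.59656em

2.597em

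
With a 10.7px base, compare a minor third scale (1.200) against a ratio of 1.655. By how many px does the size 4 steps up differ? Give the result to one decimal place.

58.1px

Minor third: 10.7 × 1.200⁴ = 22.188px
At 1.655: 10.7 × 1.655⁴ = 80.274px
Difference: 80.274 − 22.188 = 58.086px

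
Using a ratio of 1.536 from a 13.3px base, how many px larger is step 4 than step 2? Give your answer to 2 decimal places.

Step 2: 13.3 × 1.536² = 31.3786px
Step 4: 13.3 × 1.536⁴ = 74.0315px
Difference: 74.0315 − 31.3786 = 42.6529px

42.65px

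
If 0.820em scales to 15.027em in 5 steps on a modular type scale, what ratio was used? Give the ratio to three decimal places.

1.789

r⁵ = 15.027 / 0.820, so r = (15.027/0.820)^(1/5).
r = 18.3256^(1/5) ≈ 1.7890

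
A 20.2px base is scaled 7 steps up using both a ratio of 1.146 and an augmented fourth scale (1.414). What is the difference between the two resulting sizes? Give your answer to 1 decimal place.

175.9px

At 1.146: 20.2 × 1.146⁷ = 52.438px
Augmented fourth: 20.2 × 1.414⁷ = 228.295px
Difference: 228.295 − 52.438 = 175.857px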